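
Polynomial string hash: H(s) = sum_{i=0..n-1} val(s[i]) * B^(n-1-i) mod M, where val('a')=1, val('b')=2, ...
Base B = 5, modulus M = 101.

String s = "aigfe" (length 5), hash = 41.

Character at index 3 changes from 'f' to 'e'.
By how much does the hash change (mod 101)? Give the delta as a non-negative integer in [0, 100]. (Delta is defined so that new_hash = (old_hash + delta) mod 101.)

Delta formula: (val(new) - val(old)) * B^(n-1-k) mod M
  val('e') - val('f') = 5 - 6 = -1
  B^(n-1-k) = 5^1 mod 101 = 5
  Delta = -1 * 5 mod 101 = 96

Answer: 96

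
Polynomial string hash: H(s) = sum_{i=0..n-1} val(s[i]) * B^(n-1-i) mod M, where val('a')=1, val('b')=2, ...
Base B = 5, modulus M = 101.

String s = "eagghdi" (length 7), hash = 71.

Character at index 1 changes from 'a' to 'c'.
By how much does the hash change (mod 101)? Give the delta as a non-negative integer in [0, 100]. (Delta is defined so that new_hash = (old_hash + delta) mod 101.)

Answer: 89

Derivation:
Delta formula: (val(new) - val(old)) * B^(n-1-k) mod M
  val('c') - val('a') = 3 - 1 = 2
  B^(n-1-k) = 5^5 mod 101 = 95
  Delta = 2 * 95 mod 101 = 89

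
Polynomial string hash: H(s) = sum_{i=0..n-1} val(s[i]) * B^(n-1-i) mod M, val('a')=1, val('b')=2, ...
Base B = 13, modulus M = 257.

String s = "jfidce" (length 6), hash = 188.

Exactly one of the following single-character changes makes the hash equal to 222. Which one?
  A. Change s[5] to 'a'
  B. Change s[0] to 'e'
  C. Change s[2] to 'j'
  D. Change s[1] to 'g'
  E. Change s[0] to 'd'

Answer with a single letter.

Option A: s[5]='e'->'a', delta=(1-5)*13^0 mod 257 = 253, hash=188+253 mod 257 = 184
Option B: s[0]='j'->'e', delta=(5-10)*13^5 mod 257 = 103, hash=188+103 mod 257 = 34
Option C: s[2]='i'->'j', delta=(10-9)*13^3 mod 257 = 141, hash=188+141 mod 257 = 72
Option D: s[1]='f'->'g', delta=(7-6)*13^4 mod 257 = 34, hash=188+34 mod 257 = 222 <-- target
Option E: s[0]='j'->'d', delta=(4-10)*13^5 mod 257 = 175, hash=188+175 mod 257 = 106

Answer: D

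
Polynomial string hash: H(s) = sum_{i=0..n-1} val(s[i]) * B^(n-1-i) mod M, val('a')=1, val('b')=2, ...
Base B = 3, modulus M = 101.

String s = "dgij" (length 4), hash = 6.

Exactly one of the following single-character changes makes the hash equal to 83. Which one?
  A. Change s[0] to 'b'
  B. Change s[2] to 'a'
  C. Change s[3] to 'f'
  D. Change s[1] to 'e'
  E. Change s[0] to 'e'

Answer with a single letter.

Option A: s[0]='d'->'b', delta=(2-4)*3^3 mod 101 = 47, hash=6+47 mod 101 = 53
Option B: s[2]='i'->'a', delta=(1-9)*3^1 mod 101 = 77, hash=6+77 mod 101 = 83 <-- target
Option C: s[3]='j'->'f', delta=(6-10)*3^0 mod 101 = 97, hash=6+97 mod 101 = 2
Option D: s[1]='g'->'e', delta=(5-7)*3^2 mod 101 = 83, hash=6+83 mod 101 = 89
Option E: s[0]='d'->'e', delta=(5-4)*3^3 mod 101 = 27, hash=6+27 mod 101 = 33

Answer: B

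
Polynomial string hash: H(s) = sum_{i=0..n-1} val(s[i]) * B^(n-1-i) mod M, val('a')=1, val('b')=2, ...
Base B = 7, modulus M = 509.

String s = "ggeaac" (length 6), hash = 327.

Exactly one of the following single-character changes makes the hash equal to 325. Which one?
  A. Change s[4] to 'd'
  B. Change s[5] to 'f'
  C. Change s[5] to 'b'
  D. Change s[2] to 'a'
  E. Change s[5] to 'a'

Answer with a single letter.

Option A: s[4]='a'->'d', delta=(4-1)*7^1 mod 509 = 21, hash=327+21 mod 509 = 348
Option B: s[5]='c'->'f', delta=(6-3)*7^0 mod 509 = 3, hash=327+3 mod 509 = 330
Option C: s[5]='c'->'b', delta=(2-3)*7^0 mod 509 = 508, hash=327+508 mod 509 = 326
Option D: s[2]='e'->'a', delta=(1-5)*7^3 mod 509 = 155, hash=327+155 mod 509 = 482
Option E: s[5]='c'->'a', delta=(1-3)*7^0 mod 509 = 507, hash=327+507 mod 509 = 325 <-- target

Answer: E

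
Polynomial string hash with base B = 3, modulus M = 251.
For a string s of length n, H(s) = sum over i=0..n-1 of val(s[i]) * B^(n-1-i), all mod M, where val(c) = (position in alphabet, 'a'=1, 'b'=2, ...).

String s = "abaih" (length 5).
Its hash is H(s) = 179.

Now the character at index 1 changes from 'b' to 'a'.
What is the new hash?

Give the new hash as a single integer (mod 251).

Answer: 152

Derivation:
val('b') = 2, val('a') = 1
Position k = 1, exponent = n-1-k = 3
B^3 mod M = 3^3 mod 251 = 27
Delta = (1 - 2) * 27 mod 251 = 224
New hash = (179 + 224) mod 251 = 152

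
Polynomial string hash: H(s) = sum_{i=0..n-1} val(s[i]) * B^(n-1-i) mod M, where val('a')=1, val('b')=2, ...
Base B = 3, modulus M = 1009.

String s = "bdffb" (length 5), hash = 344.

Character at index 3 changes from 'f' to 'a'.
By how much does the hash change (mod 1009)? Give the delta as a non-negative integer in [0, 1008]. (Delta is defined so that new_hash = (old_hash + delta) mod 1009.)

Delta formula: (val(new) - val(old)) * B^(n-1-k) mod M
  val('a') - val('f') = 1 - 6 = -5
  B^(n-1-k) = 3^1 mod 1009 = 3
  Delta = -5 * 3 mod 1009 = 994

Answer: 994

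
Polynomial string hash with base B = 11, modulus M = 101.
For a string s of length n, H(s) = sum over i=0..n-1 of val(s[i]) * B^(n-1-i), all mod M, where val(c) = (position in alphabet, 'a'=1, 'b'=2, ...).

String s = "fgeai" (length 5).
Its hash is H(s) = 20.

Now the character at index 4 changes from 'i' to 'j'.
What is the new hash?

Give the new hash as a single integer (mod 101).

Answer: 21

Derivation:
val('i') = 9, val('j') = 10
Position k = 4, exponent = n-1-k = 0
B^0 mod M = 11^0 mod 101 = 1
Delta = (10 - 9) * 1 mod 101 = 1
New hash = (20 + 1) mod 101 = 21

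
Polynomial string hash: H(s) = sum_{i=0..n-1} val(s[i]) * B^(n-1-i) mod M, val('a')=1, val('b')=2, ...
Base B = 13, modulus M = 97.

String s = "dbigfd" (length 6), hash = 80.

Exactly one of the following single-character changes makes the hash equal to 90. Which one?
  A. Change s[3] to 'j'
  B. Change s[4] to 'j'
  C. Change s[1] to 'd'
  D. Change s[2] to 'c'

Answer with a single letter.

Answer: D

Derivation:
Option A: s[3]='g'->'j', delta=(10-7)*13^2 mod 97 = 22, hash=80+22 mod 97 = 5
Option B: s[4]='f'->'j', delta=(10-6)*13^1 mod 97 = 52, hash=80+52 mod 97 = 35
Option C: s[1]='b'->'d', delta=(4-2)*13^4 mod 97 = 86, hash=80+86 mod 97 = 69
Option D: s[2]='i'->'c', delta=(3-9)*13^3 mod 97 = 10, hash=80+10 mod 97 = 90 <-- target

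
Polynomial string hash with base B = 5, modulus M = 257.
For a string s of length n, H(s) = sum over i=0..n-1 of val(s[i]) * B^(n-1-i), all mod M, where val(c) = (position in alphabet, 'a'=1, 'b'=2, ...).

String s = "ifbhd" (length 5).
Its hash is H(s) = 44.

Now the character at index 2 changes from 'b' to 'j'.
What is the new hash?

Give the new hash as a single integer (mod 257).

Answer: 244

Derivation:
val('b') = 2, val('j') = 10
Position k = 2, exponent = n-1-k = 2
B^2 mod M = 5^2 mod 257 = 25
Delta = (10 - 2) * 25 mod 257 = 200
New hash = (44 + 200) mod 257 = 244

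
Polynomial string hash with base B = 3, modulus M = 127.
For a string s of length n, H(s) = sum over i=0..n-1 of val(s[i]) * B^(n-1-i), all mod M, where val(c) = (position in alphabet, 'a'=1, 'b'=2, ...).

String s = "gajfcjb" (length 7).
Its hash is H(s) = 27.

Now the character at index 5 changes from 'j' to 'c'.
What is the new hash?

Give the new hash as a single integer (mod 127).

Answer: 6

Derivation:
val('j') = 10, val('c') = 3
Position k = 5, exponent = n-1-k = 1
B^1 mod M = 3^1 mod 127 = 3
Delta = (3 - 10) * 3 mod 127 = 106
New hash = (27 + 106) mod 127 = 6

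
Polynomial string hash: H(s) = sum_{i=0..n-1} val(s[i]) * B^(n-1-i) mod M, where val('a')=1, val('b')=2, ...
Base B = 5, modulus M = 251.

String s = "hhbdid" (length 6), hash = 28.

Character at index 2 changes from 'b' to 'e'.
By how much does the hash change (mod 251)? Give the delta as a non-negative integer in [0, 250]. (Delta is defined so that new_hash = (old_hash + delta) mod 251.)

Delta formula: (val(new) - val(old)) * B^(n-1-k) mod M
  val('e') - val('b') = 5 - 2 = 3
  B^(n-1-k) = 5^3 mod 251 = 125
  Delta = 3 * 125 mod 251 = 124

Answer: 124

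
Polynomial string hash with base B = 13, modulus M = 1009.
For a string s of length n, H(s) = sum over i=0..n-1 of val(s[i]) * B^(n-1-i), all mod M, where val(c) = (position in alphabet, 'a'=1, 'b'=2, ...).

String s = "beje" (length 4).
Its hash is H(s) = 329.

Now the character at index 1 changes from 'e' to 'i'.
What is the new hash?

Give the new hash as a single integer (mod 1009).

val('e') = 5, val('i') = 9
Position k = 1, exponent = n-1-k = 2
B^2 mod M = 13^2 mod 1009 = 169
Delta = (9 - 5) * 169 mod 1009 = 676
New hash = (329 + 676) mod 1009 = 1005

Answer: 1005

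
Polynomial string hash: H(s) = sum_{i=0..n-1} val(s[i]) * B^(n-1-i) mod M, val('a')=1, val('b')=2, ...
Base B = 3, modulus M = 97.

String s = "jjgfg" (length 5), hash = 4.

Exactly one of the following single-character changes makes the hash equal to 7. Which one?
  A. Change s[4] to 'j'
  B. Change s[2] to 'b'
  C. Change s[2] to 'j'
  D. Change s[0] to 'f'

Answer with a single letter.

Answer: A

Derivation:
Option A: s[4]='g'->'j', delta=(10-7)*3^0 mod 97 = 3, hash=4+3 mod 97 = 7 <-- target
Option B: s[2]='g'->'b', delta=(2-7)*3^2 mod 97 = 52, hash=4+52 mod 97 = 56
Option C: s[2]='g'->'j', delta=(10-7)*3^2 mod 97 = 27, hash=4+27 mod 97 = 31
Option D: s[0]='j'->'f', delta=(6-10)*3^4 mod 97 = 64, hash=4+64 mod 97 = 68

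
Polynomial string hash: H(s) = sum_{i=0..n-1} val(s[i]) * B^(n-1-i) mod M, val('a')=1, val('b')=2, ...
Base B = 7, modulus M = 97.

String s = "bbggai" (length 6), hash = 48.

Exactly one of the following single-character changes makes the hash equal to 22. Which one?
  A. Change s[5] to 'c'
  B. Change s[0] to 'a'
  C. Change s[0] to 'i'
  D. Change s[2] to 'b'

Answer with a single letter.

Option A: s[5]='i'->'c', delta=(3-9)*7^0 mod 97 = 91, hash=48+91 mod 97 = 42
Option B: s[0]='b'->'a', delta=(1-2)*7^5 mod 97 = 71, hash=48+71 mod 97 = 22 <-- target
Option C: s[0]='b'->'i', delta=(9-2)*7^5 mod 97 = 85, hash=48+85 mod 97 = 36
Option D: s[2]='g'->'b', delta=(2-7)*7^3 mod 97 = 31, hash=48+31 mod 97 = 79

Answer: B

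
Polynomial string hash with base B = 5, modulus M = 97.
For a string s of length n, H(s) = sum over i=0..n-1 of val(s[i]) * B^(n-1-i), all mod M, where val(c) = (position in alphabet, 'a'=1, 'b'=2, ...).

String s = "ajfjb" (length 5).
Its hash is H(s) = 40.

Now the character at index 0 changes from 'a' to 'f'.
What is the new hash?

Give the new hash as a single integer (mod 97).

val('a') = 1, val('f') = 6
Position k = 0, exponent = n-1-k = 4
B^4 mod M = 5^4 mod 97 = 43
Delta = (6 - 1) * 43 mod 97 = 21
New hash = (40 + 21) mod 97 = 61

Answer: 61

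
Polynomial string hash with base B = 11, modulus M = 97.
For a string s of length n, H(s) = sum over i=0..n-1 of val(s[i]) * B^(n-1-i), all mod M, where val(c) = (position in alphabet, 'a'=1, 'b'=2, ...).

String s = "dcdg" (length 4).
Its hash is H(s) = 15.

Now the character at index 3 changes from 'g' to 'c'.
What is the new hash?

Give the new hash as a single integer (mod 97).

val('g') = 7, val('c') = 3
Position k = 3, exponent = n-1-k = 0
B^0 mod M = 11^0 mod 97 = 1
Delta = (3 - 7) * 1 mod 97 = 93
New hash = (15 + 93) mod 97 = 11

Answer: 11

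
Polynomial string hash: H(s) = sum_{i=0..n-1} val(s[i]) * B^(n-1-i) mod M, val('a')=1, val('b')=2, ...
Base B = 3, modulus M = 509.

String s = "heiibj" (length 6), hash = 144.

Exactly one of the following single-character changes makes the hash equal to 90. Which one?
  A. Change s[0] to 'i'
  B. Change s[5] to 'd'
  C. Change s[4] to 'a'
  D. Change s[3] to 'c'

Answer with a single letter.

Answer: D

Derivation:
Option A: s[0]='h'->'i', delta=(9-8)*3^5 mod 509 = 243, hash=144+243 mod 509 = 387
Option B: s[5]='j'->'d', delta=(4-10)*3^0 mod 509 = 503, hash=144+503 mod 509 = 138
Option C: s[4]='b'->'a', delta=(1-2)*3^1 mod 509 = 506, hash=144+506 mod 509 = 141
Option D: s[3]='i'->'c', delta=(3-9)*3^2 mod 509 = 455, hash=144+455 mod 509 = 90 <-- target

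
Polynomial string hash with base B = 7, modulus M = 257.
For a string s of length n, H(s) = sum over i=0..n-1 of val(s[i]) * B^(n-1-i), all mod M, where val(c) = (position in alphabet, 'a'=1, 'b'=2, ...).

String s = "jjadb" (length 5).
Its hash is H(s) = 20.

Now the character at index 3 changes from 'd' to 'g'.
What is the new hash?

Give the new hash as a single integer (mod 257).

Answer: 41

Derivation:
val('d') = 4, val('g') = 7
Position k = 3, exponent = n-1-k = 1
B^1 mod M = 7^1 mod 257 = 7
Delta = (7 - 4) * 7 mod 257 = 21
New hash = (20 + 21) mod 257 = 41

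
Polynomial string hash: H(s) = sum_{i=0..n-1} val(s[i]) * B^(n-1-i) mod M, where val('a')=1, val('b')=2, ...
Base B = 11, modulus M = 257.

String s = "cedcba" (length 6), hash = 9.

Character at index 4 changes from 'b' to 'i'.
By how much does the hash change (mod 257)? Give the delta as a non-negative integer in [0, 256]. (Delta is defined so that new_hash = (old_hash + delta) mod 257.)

Delta formula: (val(new) - val(old)) * B^(n-1-k) mod M
  val('i') - val('b') = 9 - 2 = 7
  B^(n-1-k) = 11^1 mod 257 = 11
  Delta = 7 * 11 mod 257 = 77

Answer: 77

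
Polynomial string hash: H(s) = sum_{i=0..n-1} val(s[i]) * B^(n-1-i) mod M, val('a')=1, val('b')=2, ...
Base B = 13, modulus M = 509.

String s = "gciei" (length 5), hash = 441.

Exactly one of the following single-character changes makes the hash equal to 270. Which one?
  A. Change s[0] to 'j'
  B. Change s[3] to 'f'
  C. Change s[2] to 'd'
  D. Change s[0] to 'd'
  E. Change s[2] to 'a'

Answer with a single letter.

Option A: s[0]='g'->'j', delta=(10-7)*13^4 mod 509 = 171, hash=441+171 mod 509 = 103
Option B: s[3]='e'->'f', delta=(6-5)*13^1 mod 509 = 13, hash=441+13 mod 509 = 454
Option C: s[2]='i'->'d', delta=(4-9)*13^2 mod 509 = 173, hash=441+173 mod 509 = 105
Option D: s[0]='g'->'d', delta=(4-7)*13^4 mod 509 = 338, hash=441+338 mod 509 = 270 <-- target
Option E: s[2]='i'->'a', delta=(1-9)*13^2 mod 509 = 175, hash=441+175 mod 509 = 107

Answer: D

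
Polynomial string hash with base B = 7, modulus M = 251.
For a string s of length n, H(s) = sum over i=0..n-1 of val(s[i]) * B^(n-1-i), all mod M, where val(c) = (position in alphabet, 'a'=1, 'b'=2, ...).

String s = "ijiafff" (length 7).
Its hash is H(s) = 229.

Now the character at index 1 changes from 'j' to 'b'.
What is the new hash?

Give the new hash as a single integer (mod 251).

val('j') = 10, val('b') = 2
Position k = 1, exponent = n-1-k = 5
B^5 mod M = 7^5 mod 251 = 241
Delta = (2 - 10) * 241 mod 251 = 80
New hash = (229 + 80) mod 251 = 58

Answer: 58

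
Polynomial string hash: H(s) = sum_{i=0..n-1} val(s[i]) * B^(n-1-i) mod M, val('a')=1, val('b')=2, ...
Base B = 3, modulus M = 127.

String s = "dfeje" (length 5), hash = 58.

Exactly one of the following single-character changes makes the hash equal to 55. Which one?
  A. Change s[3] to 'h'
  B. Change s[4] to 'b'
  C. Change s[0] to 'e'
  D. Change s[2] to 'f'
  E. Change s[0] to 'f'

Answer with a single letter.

Option A: s[3]='j'->'h', delta=(8-10)*3^1 mod 127 = 121, hash=58+121 mod 127 = 52
Option B: s[4]='e'->'b', delta=(2-5)*3^0 mod 127 = 124, hash=58+124 mod 127 = 55 <-- target
Option C: s[0]='d'->'e', delta=(5-4)*3^4 mod 127 = 81, hash=58+81 mod 127 = 12
Option D: s[2]='e'->'f', delta=(6-5)*3^2 mod 127 = 9, hash=58+9 mod 127 = 67
Option E: s[0]='d'->'f', delta=(6-4)*3^4 mod 127 = 35, hash=58+35 mod 127 = 93

Answer: B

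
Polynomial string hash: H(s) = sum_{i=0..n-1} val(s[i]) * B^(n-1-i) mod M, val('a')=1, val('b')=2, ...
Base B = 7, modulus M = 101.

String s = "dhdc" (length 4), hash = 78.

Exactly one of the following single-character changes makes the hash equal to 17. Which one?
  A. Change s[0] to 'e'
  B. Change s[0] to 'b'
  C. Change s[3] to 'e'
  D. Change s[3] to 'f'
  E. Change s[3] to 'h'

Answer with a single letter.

Answer: A

Derivation:
Option A: s[0]='d'->'e', delta=(5-4)*7^3 mod 101 = 40, hash=78+40 mod 101 = 17 <-- target
Option B: s[0]='d'->'b', delta=(2-4)*7^3 mod 101 = 21, hash=78+21 mod 101 = 99
Option C: s[3]='c'->'e', delta=(5-3)*7^0 mod 101 = 2, hash=78+2 mod 101 = 80
Option D: s[3]='c'->'f', delta=(6-3)*7^0 mod 101 = 3, hash=78+3 mod 101 = 81
Option E: s[3]='c'->'h', delta=(8-3)*7^0 mod 101 = 5, hash=78+5 mod 101 = 83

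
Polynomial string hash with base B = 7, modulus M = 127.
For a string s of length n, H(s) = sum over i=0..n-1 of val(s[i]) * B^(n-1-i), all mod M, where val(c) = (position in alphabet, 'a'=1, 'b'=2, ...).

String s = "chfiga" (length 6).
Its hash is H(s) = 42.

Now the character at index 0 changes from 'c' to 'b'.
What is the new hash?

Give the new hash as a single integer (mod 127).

Answer: 126

Derivation:
val('c') = 3, val('b') = 2
Position k = 0, exponent = n-1-k = 5
B^5 mod M = 7^5 mod 127 = 43
Delta = (2 - 3) * 43 mod 127 = 84
New hash = (42 + 84) mod 127 = 126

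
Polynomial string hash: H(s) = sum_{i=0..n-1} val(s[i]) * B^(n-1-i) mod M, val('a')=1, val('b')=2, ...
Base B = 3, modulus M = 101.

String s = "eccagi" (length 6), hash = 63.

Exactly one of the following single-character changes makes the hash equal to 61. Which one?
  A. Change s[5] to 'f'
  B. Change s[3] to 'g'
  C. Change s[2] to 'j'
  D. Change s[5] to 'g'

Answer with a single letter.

Answer: D

Derivation:
Option A: s[5]='i'->'f', delta=(6-9)*3^0 mod 101 = 98, hash=63+98 mod 101 = 60
Option B: s[3]='a'->'g', delta=(7-1)*3^2 mod 101 = 54, hash=63+54 mod 101 = 16
Option C: s[2]='c'->'j', delta=(10-3)*3^3 mod 101 = 88, hash=63+88 mod 101 = 50
Option D: s[5]='i'->'g', delta=(7-9)*3^0 mod 101 = 99, hash=63+99 mod 101 = 61 <-- target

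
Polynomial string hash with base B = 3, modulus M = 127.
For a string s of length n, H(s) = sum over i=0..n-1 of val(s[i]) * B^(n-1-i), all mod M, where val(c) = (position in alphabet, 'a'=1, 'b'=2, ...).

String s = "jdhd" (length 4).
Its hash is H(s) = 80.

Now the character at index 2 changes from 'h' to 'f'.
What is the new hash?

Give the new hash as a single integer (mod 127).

Answer: 74

Derivation:
val('h') = 8, val('f') = 6
Position k = 2, exponent = n-1-k = 1
B^1 mod M = 3^1 mod 127 = 3
Delta = (6 - 8) * 3 mod 127 = 121
New hash = (80 + 121) mod 127 = 74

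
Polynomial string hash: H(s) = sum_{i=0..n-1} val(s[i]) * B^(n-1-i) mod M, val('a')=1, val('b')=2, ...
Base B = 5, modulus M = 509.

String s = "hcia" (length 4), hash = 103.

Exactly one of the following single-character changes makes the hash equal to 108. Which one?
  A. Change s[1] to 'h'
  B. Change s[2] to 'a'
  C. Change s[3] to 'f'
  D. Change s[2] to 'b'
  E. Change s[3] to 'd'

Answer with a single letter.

Option A: s[1]='c'->'h', delta=(8-3)*5^2 mod 509 = 125, hash=103+125 mod 509 = 228
Option B: s[2]='i'->'a', delta=(1-9)*5^1 mod 509 = 469, hash=103+469 mod 509 = 63
Option C: s[3]='a'->'f', delta=(6-1)*5^0 mod 509 = 5, hash=103+5 mod 509 = 108 <-- target
Option D: s[2]='i'->'b', delta=(2-9)*5^1 mod 509 = 474, hash=103+474 mod 509 = 68
Option E: s[3]='a'->'d', delta=(4-1)*5^0 mod 509 = 3, hash=103+3 mod 509 = 106

Answer: C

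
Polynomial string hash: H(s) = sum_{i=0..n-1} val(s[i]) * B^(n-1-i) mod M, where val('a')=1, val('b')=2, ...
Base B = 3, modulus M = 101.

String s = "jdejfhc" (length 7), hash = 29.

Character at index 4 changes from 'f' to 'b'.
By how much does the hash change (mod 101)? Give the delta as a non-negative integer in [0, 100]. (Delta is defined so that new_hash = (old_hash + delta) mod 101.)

Answer: 65

Derivation:
Delta formula: (val(new) - val(old)) * B^(n-1-k) mod M
  val('b') - val('f') = 2 - 6 = -4
  B^(n-1-k) = 3^2 mod 101 = 9
  Delta = -4 * 9 mod 101 = 65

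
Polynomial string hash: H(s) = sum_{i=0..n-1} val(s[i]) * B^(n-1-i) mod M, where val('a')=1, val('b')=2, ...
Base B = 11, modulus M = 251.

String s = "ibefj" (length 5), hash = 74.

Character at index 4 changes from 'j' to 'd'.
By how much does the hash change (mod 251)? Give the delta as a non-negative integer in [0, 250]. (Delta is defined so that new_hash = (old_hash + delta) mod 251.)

Delta formula: (val(new) - val(old)) * B^(n-1-k) mod M
  val('d') - val('j') = 4 - 10 = -6
  B^(n-1-k) = 11^0 mod 251 = 1
  Delta = -6 * 1 mod 251 = 245

Answer: 245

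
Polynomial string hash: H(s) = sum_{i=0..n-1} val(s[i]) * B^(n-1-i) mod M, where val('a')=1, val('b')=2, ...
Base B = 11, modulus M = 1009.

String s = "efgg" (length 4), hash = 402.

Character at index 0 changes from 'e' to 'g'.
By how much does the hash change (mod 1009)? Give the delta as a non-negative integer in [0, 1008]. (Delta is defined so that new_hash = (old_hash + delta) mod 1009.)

Answer: 644

Derivation:
Delta formula: (val(new) - val(old)) * B^(n-1-k) mod M
  val('g') - val('e') = 7 - 5 = 2
  B^(n-1-k) = 11^3 mod 1009 = 322
  Delta = 2 * 322 mod 1009 = 644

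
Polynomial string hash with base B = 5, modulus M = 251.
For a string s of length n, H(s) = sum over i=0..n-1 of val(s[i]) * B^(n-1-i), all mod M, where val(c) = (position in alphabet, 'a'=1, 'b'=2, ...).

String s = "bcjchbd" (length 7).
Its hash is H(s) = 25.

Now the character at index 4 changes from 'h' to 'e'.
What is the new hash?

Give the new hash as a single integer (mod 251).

val('h') = 8, val('e') = 5
Position k = 4, exponent = n-1-k = 2
B^2 mod M = 5^2 mod 251 = 25
Delta = (5 - 8) * 25 mod 251 = 176
New hash = (25 + 176) mod 251 = 201

Answer: 201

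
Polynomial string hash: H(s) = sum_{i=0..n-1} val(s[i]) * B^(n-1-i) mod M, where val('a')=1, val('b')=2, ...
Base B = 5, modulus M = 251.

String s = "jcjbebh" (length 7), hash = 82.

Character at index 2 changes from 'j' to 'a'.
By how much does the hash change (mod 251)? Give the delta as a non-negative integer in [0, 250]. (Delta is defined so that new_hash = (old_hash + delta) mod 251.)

Delta formula: (val(new) - val(old)) * B^(n-1-k) mod M
  val('a') - val('j') = 1 - 10 = -9
  B^(n-1-k) = 5^4 mod 251 = 123
  Delta = -9 * 123 mod 251 = 148

Answer: 148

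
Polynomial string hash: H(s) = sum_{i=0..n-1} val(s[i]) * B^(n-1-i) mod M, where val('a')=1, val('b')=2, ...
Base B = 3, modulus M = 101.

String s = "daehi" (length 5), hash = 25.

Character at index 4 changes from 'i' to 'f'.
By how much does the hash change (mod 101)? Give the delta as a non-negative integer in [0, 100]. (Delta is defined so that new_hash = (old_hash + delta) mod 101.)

Delta formula: (val(new) - val(old)) * B^(n-1-k) mod M
  val('f') - val('i') = 6 - 9 = -3
  B^(n-1-k) = 3^0 mod 101 = 1
  Delta = -3 * 1 mod 101 = 98

Answer: 98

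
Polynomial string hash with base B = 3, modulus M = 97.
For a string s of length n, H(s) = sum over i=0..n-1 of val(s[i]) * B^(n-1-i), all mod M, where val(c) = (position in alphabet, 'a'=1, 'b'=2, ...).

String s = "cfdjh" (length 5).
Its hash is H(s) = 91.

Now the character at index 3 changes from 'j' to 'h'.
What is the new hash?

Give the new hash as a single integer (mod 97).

val('j') = 10, val('h') = 8
Position k = 3, exponent = n-1-k = 1
B^1 mod M = 3^1 mod 97 = 3
Delta = (8 - 10) * 3 mod 97 = 91
New hash = (91 + 91) mod 97 = 85

Answer: 85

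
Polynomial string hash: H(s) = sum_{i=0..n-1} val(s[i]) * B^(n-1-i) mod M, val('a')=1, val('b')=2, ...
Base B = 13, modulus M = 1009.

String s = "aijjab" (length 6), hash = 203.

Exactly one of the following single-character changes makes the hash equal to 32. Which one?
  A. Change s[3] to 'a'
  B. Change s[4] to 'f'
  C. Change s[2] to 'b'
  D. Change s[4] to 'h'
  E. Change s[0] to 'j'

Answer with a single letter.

Answer: E

Derivation:
Option A: s[3]='j'->'a', delta=(1-10)*13^2 mod 1009 = 497, hash=203+497 mod 1009 = 700
Option B: s[4]='a'->'f', delta=(6-1)*13^1 mod 1009 = 65, hash=203+65 mod 1009 = 268
Option C: s[2]='j'->'b', delta=(2-10)*13^3 mod 1009 = 586, hash=203+586 mod 1009 = 789
Option D: s[4]='a'->'h', delta=(8-1)*13^1 mod 1009 = 91, hash=203+91 mod 1009 = 294
Option E: s[0]='a'->'j', delta=(10-1)*13^5 mod 1009 = 838, hash=203+838 mod 1009 = 32 <-- target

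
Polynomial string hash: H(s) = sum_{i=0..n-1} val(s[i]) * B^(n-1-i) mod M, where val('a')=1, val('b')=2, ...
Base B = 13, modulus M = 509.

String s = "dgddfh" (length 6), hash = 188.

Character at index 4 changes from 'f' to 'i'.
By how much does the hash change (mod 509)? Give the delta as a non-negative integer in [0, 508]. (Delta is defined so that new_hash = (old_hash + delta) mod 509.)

Delta formula: (val(new) - val(old)) * B^(n-1-k) mod M
  val('i') - val('f') = 9 - 6 = 3
  B^(n-1-k) = 13^1 mod 509 = 13
  Delta = 3 * 13 mod 509 = 39

Answer: 39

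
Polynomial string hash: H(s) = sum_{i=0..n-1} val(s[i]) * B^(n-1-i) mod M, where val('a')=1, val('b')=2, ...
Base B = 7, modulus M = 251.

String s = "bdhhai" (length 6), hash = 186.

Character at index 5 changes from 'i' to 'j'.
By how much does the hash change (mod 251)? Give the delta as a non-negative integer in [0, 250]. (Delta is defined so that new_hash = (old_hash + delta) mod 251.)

Answer: 1

Derivation:
Delta formula: (val(new) - val(old)) * B^(n-1-k) mod M
  val('j') - val('i') = 10 - 9 = 1
  B^(n-1-k) = 7^0 mod 251 = 1
  Delta = 1 * 1 mod 251 = 1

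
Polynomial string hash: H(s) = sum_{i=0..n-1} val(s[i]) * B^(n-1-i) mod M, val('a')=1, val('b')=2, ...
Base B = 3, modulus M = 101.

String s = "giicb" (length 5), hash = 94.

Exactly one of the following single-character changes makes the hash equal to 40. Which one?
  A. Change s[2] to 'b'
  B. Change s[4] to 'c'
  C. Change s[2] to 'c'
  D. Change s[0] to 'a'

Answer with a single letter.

Option A: s[2]='i'->'b', delta=(2-9)*3^2 mod 101 = 38, hash=94+38 mod 101 = 31
Option B: s[4]='b'->'c', delta=(3-2)*3^0 mod 101 = 1, hash=94+1 mod 101 = 95
Option C: s[2]='i'->'c', delta=(3-9)*3^2 mod 101 = 47, hash=94+47 mod 101 = 40 <-- target
Option D: s[0]='g'->'a', delta=(1-7)*3^4 mod 101 = 19, hash=94+19 mod 101 = 12

Answer: C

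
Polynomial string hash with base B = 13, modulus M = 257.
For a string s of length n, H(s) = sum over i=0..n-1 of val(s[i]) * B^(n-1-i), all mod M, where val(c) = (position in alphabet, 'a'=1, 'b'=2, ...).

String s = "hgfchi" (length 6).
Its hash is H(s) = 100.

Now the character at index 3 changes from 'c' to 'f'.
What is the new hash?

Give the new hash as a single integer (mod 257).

val('c') = 3, val('f') = 6
Position k = 3, exponent = n-1-k = 2
B^2 mod M = 13^2 mod 257 = 169
Delta = (6 - 3) * 169 mod 257 = 250
New hash = (100 + 250) mod 257 = 93

Answer: 93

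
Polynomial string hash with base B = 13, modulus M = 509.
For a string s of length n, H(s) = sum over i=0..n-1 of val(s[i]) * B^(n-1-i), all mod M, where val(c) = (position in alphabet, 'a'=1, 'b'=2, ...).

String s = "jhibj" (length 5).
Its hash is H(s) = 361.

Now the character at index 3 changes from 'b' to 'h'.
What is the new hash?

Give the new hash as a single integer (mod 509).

Answer: 439

Derivation:
val('b') = 2, val('h') = 8
Position k = 3, exponent = n-1-k = 1
B^1 mod M = 13^1 mod 509 = 13
Delta = (8 - 2) * 13 mod 509 = 78
New hash = (361 + 78) mod 509 = 439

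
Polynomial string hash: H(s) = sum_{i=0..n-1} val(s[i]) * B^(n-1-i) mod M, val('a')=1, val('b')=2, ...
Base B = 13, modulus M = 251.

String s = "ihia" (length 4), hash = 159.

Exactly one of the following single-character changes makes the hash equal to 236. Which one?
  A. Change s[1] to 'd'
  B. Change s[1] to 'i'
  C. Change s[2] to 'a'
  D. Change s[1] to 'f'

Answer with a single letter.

Answer: A

Derivation:
Option A: s[1]='h'->'d', delta=(4-8)*13^2 mod 251 = 77, hash=159+77 mod 251 = 236 <-- target
Option B: s[1]='h'->'i', delta=(9-8)*13^2 mod 251 = 169, hash=159+169 mod 251 = 77
Option C: s[2]='i'->'a', delta=(1-9)*13^1 mod 251 = 147, hash=159+147 mod 251 = 55
Option D: s[1]='h'->'f', delta=(6-8)*13^2 mod 251 = 164, hash=159+164 mod 251 = 72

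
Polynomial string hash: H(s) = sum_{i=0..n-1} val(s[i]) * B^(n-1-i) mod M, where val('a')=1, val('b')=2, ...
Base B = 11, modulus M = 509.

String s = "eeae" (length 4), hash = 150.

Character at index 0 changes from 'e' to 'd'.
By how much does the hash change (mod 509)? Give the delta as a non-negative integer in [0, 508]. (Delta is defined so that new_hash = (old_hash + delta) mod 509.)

Answer: 196

Derivation:
Delta formula: (val(new) - val(old)) * B^(n-1-k) mod M
  val('d') - val('e') = 4 - 5 = -1
  B^(n-1-k) = 11^3 mod 509 = 313
  Delta = -1 * 313 mod 509 = 196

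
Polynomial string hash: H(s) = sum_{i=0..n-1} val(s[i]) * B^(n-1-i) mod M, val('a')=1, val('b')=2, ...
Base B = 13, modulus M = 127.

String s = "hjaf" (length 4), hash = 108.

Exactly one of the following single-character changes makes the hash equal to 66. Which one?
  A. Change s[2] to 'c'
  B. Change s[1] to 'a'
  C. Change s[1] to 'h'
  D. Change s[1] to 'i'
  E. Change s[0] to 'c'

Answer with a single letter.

Option A: s[2]='a'->'c', delta=(3-1)*13^1 mod 127 = 26, hash=108+26 mod 127 = 7
Option B: s[1]='j'->'a', delta=(1-10)*13^2 mod 127 = 3, hash=108+3 mod 127 = 111
Option C: s[1]='j'->'h', delta=(8-10)*13^2 mod 127 = 43, hash=108+43 mod 127 = 24
Option D: s[1]='j'->'i', delta=(9-10)*13^2 mod 127 = 85, hash=108+85 mod 127 = 66 <-- target
Option E: s[0]='h'->'c', delta=(3-8)*13^3 mod 127 = 64, hash=108+64 mod 127 = 45

Answer: D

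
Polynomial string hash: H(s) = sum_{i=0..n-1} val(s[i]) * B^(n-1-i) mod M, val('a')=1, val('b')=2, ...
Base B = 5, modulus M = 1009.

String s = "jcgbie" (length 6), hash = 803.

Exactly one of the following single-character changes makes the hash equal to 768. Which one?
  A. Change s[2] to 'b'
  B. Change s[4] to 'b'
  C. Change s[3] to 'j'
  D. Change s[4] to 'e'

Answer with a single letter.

Answer: B

Derivation:
Option A: s[2]='g'->'b', delta=(2-7)*5^3 mod 1009 = 384, hash=803+384 mod 1009 = 178
Option B: s[4]='i'->'b', delta=(2-9)*5^1 mod 1009 = 974, hash=803+974 mod 1009 = 768 <-- target
Option C: s[3]='b'->'j', delta=(10-2)*5^2 mod 1009 = 200, hash=803+200 mod 1009 = 1003
Option D: s[4]='i'->'e', delta=(5-9)*5^1 mod 1009 = 989, hash=803+989 mod 1009 = 783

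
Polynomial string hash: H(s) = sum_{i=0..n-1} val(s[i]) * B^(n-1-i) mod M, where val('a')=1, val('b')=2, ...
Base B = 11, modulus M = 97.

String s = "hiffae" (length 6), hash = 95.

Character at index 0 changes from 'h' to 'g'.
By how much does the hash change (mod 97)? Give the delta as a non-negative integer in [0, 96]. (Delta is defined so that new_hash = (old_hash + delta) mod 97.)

Delta formula: (val(new) - val(old)) * B^(n-1-k) mod M
  val('g') - val('h') = 7 - 8 = -1
  B^(n-1-k) = 11^5 mod 97 = 31
  Delta = -1 * 31 mod 97 = 66

Answer: 66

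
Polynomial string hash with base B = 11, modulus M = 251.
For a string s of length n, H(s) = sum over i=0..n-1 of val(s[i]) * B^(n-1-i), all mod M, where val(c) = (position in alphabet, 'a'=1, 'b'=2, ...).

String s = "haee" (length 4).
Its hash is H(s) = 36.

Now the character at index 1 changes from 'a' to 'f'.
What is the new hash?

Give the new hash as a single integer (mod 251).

val('a') = 1, val('f') = 6
Position k = 1, exponent = n-1-k = 2
B^2 mod M = 11^2 mod 251 = 121
Delta = (6 - 1) * 121 mod 251 = 103
New hash = (36 + 103) mod 251 = 139

Answer: 139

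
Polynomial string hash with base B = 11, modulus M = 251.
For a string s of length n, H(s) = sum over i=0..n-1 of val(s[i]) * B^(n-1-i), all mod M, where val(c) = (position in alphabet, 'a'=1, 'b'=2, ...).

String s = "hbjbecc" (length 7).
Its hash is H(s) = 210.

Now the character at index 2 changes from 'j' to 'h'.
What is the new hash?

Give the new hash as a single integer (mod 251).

Answer: 44

Derivation:
val('j') = 10, val('h') = 8
Position k = 2, exponent = n-1-k = 4
B^4 mod M = 11^4 mod 251 = 83
Delta = (8 - 10) * 83 mod 251 = 85
New hash = (210 + 85) mod 251 = 44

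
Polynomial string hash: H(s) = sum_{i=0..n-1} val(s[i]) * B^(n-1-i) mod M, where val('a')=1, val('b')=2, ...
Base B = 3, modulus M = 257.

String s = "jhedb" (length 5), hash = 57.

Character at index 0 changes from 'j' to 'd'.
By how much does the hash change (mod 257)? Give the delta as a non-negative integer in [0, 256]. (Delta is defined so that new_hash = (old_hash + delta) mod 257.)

Delta formula: (val(new) - val(old)) * B^(n-1-k) mod M
  val('d') - val('j') = 4 - 10 = -6
  B^(n-1-k) = 3^4 mod 257 = 81
  Delta = -6 * 81 mod 257 = 28

Answer: 28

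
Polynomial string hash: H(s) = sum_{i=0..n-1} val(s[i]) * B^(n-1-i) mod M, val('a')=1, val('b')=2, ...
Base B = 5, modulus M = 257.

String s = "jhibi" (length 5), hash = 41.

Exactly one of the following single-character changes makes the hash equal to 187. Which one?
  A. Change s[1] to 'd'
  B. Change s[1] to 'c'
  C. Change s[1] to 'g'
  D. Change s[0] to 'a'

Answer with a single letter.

Option A: s[1]='h'->'d', delta=(4-8)*5^3 mod 257 = 14, hash=41+14 mod 257 = 55
Option B: s[1]='h'->'c', delta=(3-8)*5^3 mod 257 = 146, hash=41+146 mod 257 = 187 <-- target
Option C: s[1]='h'->'g', delta=(7-8)*5^3 mod 257 = 132, hash=41+132 mod 257 = 173
Option D: s[0]='j'->'a', delta=(1-10)*5^4 mod 257 = 29, hash=41+29 mod 257 = 70

Answer: B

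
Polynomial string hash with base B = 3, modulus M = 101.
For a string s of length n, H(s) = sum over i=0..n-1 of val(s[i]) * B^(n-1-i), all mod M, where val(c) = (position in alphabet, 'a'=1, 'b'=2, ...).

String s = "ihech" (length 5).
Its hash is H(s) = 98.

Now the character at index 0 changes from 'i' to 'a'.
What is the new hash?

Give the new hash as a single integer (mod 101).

val('i') = 9, val('a') = 1
Position k = 0, exponent = n-1-k = 4
B^4 mod M = 3^4 mod 101 = 81
Delta = (1 - 9) * 81 mod 101 = 59
New hash = (98 + 59) mod 101 = 56

Answer: 56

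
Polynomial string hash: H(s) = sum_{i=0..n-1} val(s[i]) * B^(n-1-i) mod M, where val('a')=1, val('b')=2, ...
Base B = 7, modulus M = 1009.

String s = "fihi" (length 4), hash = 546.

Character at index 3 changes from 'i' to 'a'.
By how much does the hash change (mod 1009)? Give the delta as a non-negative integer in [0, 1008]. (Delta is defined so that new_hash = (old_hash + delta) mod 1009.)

Answer: 1001

Derivation:
Delta formula: (val(new) - val(old)) * B^(n-1-k) mod M
  val('a') - val('i') = 1 - 9 = -8
  B^(n-1-k) = 7^0 mod 1009 = 1
  Delta = -8 * 1 mod 1009 = 1001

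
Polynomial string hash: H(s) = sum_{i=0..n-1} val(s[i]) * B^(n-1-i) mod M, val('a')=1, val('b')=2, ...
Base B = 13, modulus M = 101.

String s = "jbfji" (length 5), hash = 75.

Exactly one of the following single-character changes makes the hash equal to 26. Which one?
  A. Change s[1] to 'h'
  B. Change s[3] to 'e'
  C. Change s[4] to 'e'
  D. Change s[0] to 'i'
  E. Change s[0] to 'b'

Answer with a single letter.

Option A: s[1]='b'->'h', delta=(8-2)*13^3 mod 101 = 52, hash=75+52 mod 101 = 26 <-- target
Option B: s[3]='j'->'e', delta=(5-10)*13^1 mod 101 = 36, hash=75+36 mod 101 = 10
Option C: s[4]='i'->'e', delta=(5-9)*13^0 mod 101 = 97, hash=75+97 mod 101 = 71
Option D: s[0]='j'->'i', delta=(9-10)*13^4 mod 101 = 22, hash=75+22 mod 101 = 97
Option E: s[0]='j'->'b', delta=(2-10)*13^4 mod 101 = 75, hash=75+75 mod 101 = 49

Answer: A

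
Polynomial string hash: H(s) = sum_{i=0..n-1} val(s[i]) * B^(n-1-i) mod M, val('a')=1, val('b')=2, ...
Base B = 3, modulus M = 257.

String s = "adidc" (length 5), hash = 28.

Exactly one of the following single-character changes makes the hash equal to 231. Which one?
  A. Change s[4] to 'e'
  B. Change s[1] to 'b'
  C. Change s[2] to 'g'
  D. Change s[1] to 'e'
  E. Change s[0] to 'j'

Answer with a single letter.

Option A: s[4]='c'->'e', delta=(5-3)*3^0 mod 257 = 2, hash=28+2 mod 257 = 30
Option B: s[1]='d'->'b', delta=(2-4)*3^3 mod 257 = 203, hash=28+203 mod 257 = 231 <-- target
Option C: s[2]='i'->'g', delta=(7-9)*3^2 mod 257 = 239, hash=28+239 mod 257 = 10
Option D: s[1]='d'->'e', delta=(5-4)*3^3 mod 257 = 27, hash=28+27 mod 257 = 55
Option E: s[0]='a'->'j', delta=(10-1)*3^4 mod 257 = 215, hash=28+215 mod 257 = 243

Answer: B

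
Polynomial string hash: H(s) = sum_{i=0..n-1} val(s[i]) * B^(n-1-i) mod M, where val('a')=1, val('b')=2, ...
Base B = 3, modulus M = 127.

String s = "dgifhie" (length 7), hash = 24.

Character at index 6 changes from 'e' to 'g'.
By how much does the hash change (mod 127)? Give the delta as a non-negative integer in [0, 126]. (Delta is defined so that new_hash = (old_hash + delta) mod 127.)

Answer: 2

Derivation:
Delta formula: (val(new) - val(old)) * B^(n-1-k) mod M
  val('g') - val('e') = 7 - 5 = 2
  B^(n-1-k) = 3^0 mod 127 = 1
  Delta = 2 * 1 mod 127 = 2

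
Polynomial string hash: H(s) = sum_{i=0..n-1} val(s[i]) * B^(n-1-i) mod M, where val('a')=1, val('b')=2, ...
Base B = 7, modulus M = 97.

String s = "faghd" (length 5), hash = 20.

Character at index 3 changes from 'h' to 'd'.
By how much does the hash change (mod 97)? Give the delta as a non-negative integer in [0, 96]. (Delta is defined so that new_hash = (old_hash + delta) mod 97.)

Delta formula: (val(new) - val(old)) * B^(n-1-k) mod M
  val('d') - val('h') = 4 - 8 = -4
  B^(n-1-k) = 7^1 mod 97 = 7
  Delta = -4 * 7 mod 97 = 69

Answer: 69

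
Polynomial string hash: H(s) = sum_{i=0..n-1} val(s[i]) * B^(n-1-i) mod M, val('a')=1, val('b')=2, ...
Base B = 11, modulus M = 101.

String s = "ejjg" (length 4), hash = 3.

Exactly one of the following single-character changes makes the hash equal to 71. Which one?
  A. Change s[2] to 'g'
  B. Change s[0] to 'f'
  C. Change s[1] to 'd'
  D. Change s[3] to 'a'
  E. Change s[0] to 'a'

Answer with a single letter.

Answer: A

Derivation:
Option A: s[2]='j'->'g', delta=(7-10)*11^1 mod 101 = 68, hash=3+68 mod 101 = 71 <-- target
Option B: s[0]='e'->'f', delta=(6-5)*11^3 mod 101 = 18, hash=3+18 mod 101 = 21
Option C: s[1]='j'->'d', delta=(4-10)*11^2 mod 101 = 82, hash=3+82 mod 101 = 85
Option D: s[3]='g'->'a', delta=(1-7)*11^0 mod 101 = 95, hash=3+95 mod 101 = 98
Option E: s[0]='e'->'a', delta=(1-5)*11^3 mod 101 = 29, hash=3+29 mod 101 = 32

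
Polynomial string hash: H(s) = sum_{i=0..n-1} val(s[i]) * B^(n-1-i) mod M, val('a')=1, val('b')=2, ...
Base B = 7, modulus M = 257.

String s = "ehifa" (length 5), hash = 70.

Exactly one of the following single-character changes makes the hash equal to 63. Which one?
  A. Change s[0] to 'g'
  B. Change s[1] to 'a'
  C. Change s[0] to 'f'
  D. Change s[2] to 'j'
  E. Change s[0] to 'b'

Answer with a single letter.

Option A: s[0]='e'->'g', delta=(7-5)*7^4 mod 257 = 176, hash=70+176 mod 257 = 246
Option B: s[1]='h'->'a', delta=(1-8)*7^3 mod 257 = 169, hash=70+169 mod 257 = 239
Option C: s[0]='e'->'f', delta=(6-5)*7^4 mod 257 = 88, hash=70+88 mod 257 = 158
Option D: s[2]='i'->'j', delta=(10-9)*7^2 mod 257 = 49, hash=70+49 mod 257 = 119
Option E: s[0]='e'->'b', delta=(2-5)*7^4 mod 257 = 250, hash=70+250 mod 257 = 63 <-- target

Answer: E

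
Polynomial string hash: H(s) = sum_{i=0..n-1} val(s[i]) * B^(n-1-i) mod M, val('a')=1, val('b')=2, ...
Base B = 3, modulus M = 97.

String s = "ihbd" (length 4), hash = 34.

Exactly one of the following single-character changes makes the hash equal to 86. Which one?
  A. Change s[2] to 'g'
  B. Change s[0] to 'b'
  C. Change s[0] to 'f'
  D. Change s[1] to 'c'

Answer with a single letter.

Answer: D

Derivation:
Option A: s[2]='b'->'g', delta=(7-2)*3^1 mod 97 = 15, hash=34+15 mod 97 = 49
Option B: s[0]='i'->'b', delta=(2-9)*3^3 mod 97 = 5, hash=34+5 mod 97 = 39
Option C: s[0]='i'->'f', delta=(6-9)*3^3 mod 97 = 16, hash=34+16 mod 97 = 50
Option D: s[1]='h'->'c', delta=(3-8)*3^2 mod 97 = 52, hash=34+52 mod 97 = 86 <-- target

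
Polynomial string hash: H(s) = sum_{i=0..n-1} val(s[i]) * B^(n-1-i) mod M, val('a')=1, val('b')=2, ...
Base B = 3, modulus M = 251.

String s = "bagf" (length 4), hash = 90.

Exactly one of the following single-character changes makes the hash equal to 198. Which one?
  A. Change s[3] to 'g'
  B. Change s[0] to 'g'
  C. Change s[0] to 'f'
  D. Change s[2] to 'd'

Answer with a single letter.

Answer: C

Derivation:
Option A: s[3]='f'->'g', delta=(7-6)*3^0 mod 251 = 1, hash=90+1 mod 251 = 91
Option B: s[0]='b'->'g', delta=(7-2)*3^3 mod 251 = 135, hash=90+135 mod 251 = 225
Option C: s[0]='b'->'f', delta=(6-2)*3^3 mod 251 = 108, hash=90+108 mod 251 = 198 <-- target
Option D: s[2]='g'->'d', delta=(4-7)*3^1 mod 251 = 242, hash=90+242 mod 251 = 81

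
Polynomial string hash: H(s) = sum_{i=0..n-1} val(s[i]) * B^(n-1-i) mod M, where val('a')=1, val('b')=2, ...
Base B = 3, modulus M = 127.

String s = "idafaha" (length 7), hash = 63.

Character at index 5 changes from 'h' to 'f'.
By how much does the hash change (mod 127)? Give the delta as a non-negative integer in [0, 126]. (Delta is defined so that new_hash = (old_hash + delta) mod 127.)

Delta formula: (val(new) - val(old)) * B^(n-1-k) mod M
  val('f') - val('h') = 6 - 8 = -2
  B^(n-1-k) = 3^1 mod 127 = 3
  Delta = -2 * 3 mod 127 = 121

Answer: 121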